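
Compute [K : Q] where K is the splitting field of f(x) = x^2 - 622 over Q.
[K : Q] = 2

f(x) = x^2 - 622 factors as (x - √622)(x + √622). The splitting field is K = Q(√622). Since 622 is squarefree and > 1, it is not a perfect square, so x^2 - 622 is irreducible over Q and [Q(√622) : Q] = 2. Hence [K : Q] = 2.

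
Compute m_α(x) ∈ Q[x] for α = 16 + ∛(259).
m_α(x) = x^3 - 48x^2 + 768x - 4355

Set β = α - 16 = ∛(259), so β^3 = 259. Then (α - 16)^3 - 259 = 0, i.e. α is a root of g(x) = (x - 16)^3 - 259 = x^3 - 48x^2 + 768x - 4355. Since g(x) = h(x - 16) where h(x) = x^3 - 259, and h is irreducible over Q (because 259 is not a perfect cube, so h has no rational root, and a monic cubic with no rational root is irreducible), g is also irreducible (irreducibility is preserved under the substitution x → x - 16). Hence m_α(x) = x^3 - 48x^2 + 768x - 4355.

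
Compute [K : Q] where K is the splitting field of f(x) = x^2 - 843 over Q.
[K : Q] = 2

f(x) = x^2 - 843 factors as (x - √843)(x + √843). The splitting field is K = Q(√843). Since 843 is squarefree and > 1, it is not a perfect square, so x^2 - 843 is irreducible over Q and [Q(√843) : Q] = 2. Hence [K : Q] = 2.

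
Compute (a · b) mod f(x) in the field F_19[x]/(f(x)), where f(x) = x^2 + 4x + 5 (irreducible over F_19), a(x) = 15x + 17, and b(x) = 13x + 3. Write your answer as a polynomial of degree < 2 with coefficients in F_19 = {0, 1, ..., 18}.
a · b ≡ 18x + 7 (mod f(x))

Multiply in F_19[x]: a(x)·b(x) = (15x + 17)·(13x + 3) = 5x^2 + 13. This has degree ≥ 2, so divide by f(x) over F_19: 5x^2 + 13 = (5)·(x^2 + 4x + 5) + (18x + 7). Hence a·b ≡ 18x + 7 (mod f). (F_19[x]/(f) is a field with 19^2 = 361 elements since f is irreducible of degree 2.)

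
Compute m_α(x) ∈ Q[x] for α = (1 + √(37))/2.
m_α(x) = x^2 - x - 9

From 2α - 1 = √(37), squaring gives (2α - 1)^2 = 37, i.e. 4α^2 - 4α + 1 = 37, so α^2 - α + (1 - 37)/4 = 0. Since 37 ≡ 1 (mod 4), (1 - 37)/4 = -9 ∈ Z. The polynomial x^2 - x - 9 has discriminant 1 - 4·(-9) = 37, which is not a perfect square in Q (d = 37 is squarefree and ≠ 1), so x^2 - x - 9 is irreducible over Q. It is the minimal polynomial of α.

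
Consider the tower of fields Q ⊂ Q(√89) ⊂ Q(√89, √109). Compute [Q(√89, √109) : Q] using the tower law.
[Q(√89, √109) : Q] = 4

[Q(√89):Q] = 2 (min poly x^2 - 89, irreducible since 89 is squarefree > 1). For the top step, suppose √109 ∈ Q(√89), say √109 = c + d√89 with c, d ∈ Q. Squaring: 109 = c^2 + 89d^2 + 2cd√89. Since √89 ∉ Q this forces 2cd = 0. If d = 0 then √109 = c ∈ Q, contradicting 109 squarefree > 1. If c = 0 then 109 = 89d^2, so 89·109 = (89d)^2 is a perfect square in Q — but 89·109 = 9701 is not a perfect square (since 89 and 109 are distinct squarefree integers). Contradiction. Hence √109 ∉ Q(√89), so x^2 - 109 stays irreducible over Q(√89) and [Q(√89, √109) : Q(√89)] = 2. By the tower law, [Q(√89, √109) : Q] = 2 · 2 = 4.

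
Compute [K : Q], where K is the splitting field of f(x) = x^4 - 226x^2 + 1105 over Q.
[K : Q] = 4

Solving the quadratic in x^2: x^2 = (226 ± √(226^2 - 4·1105))/2 = (226 ± √46656)/2 = (226 ± 216)/2, giving x^2 = 5 or x^2 = 221. So f(x) = (x^2 - 5)(x^2 - 221) and the roots of f are ±√5, ±√221. Hence the splitting field is K = Q(√5, √221). Since 5 and 221 are distinct squarefree integers > 1, their product 1105 is not a perfect square, so √221 ∉ Q(√5). By the tower law [K:Q] = [Q(√5,√221):Q(√5)] · [Q(√5):Q] = 2 · 2 = 4.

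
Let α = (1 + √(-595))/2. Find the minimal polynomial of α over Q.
m_α(x) = x^2 - x + 149

From 2α - 1 = √(-595), squaring gives (2α - 1)^2 = -595, i.e. 4α^2 - 4α + 1 = -595, so α^2 - α + (1 + 595)/4 = 0. Since -595 ≡ 1 (mod 4), (1 + 595)/4 = 149 ∈ Z. The polynomial x^2 - x + 149 has discriminant 1 - 4·(149) = -595, which is not a perfect square in Q (d = -595 is squarefree and ≠ 1), so x^2 - x + 149 is irreducible over Q. It is the minimal polynomial of α.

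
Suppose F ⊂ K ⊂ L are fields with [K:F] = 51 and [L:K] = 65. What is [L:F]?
[L:F] = 3315

The tower law says that for any tower of field extensions F ⊂ K ⊂ L with finite degrees, [L:F] = [L:K] · [K:F]. Here this gives [L:F] = 65 · 51 = 3315.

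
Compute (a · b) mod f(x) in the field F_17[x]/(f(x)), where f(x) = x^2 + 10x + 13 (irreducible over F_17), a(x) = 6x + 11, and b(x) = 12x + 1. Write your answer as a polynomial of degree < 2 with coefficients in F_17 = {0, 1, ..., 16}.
a · b ≡ 13x + 10 (mod f(x))

Multiply in F_17[x]: a(x)·b(x) = (6x + 11)·(12x + 1) = 4x^2 + 2x + 11. This has degree ≥ 2, so divide by f(x) over F_17: 4x^2 + 2x + 11 = (4)·(x^2 + 10x + 13) + (13x + 10). Hence a·b ≡ 13x + 10 (mod f). (F_17[x]/(f) is a field with 17^2 = 289 elements since f is irreducible of degree 2.)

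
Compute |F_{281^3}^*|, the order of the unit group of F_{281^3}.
|F_{281^3}^*| = 22188040

F_{281^3} has 281^3 = 22188041 elements; its multiplicative group consists of all nonzero elements, so |F_{281^3}^*| = 22188041 - 1 = 22188040. (It is cyclic since any finite subgroup of the multiplicative group of a field is cyclic.)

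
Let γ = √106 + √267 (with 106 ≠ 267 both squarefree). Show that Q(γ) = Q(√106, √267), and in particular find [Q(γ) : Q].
[Q(γ) : Q] = 4 (equivalently, Q(γ) = Q(√106, √267))

Obviously Q(γ) ⊆ Q(√106, √267), and [Q(√106, √267):Q] = 4 (since 106, 267 are distinct squarefree integers > 1 with 28302 not a perfect square). To show equality we compute the minimal polynomial of γ. From γ = √106 + √267: γ^2 = 106 + 2√(28302) + 267 = 373 + 2√(28302), so γ^2 - 373 = 2√(28302); squaring, (γ^2 - 373)^2 = 4·28302, i.e. γ^4 - 746γ^2 + 139129 - 113208 = 0, i.e. γ^4 - 746γ^2 + 25921 = 0. So γ is a root of x^4 - 746x^2 + 25921. This polynomial is irreducible over Q: it has no rational root (each ±√106 ± √267 is irrational), and any factorization into two quadratics over Q would force √(28302) ∈ Q (pairing opposite roots) or √106, √267 ∈ Q (other pairings), all impossible. Hence [Q(γ):Q] = 4 = [Q(√106, √267):Q], so Q(γ) = Q(√106, √267).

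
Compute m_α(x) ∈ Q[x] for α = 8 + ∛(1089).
m_α(x) = x^3 - 24x^2 + 192x - 1601

Set β = α - 8 = ∛(1089), so β^3 = 1089. Then (α - 8)^3 - 1089 = 0, i.e. α is a root of g(x) = (x - 8)^3 - 1089 = x^3 - 24x^2 + 192x - 1601. Since g(x) = h(x - 8) where h(x) = x^3 - 1089, and h is irreducible over Q (because 1089 is not a perfect cube, so h has no rational root, and a monic cubic with no rational root is irreducible), g is also irreducible (irreducibility is preserved under the substitution x → x - 8). Hence m_α(x) = x^3 - 24x^2 + 192x - 1601.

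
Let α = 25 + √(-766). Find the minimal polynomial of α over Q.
m_α(x) = x^2 - 50x + 1391

From α - 25 = √(-766), squaring gives (α - 25)^2 = -766, i.e. α^2 - 50α + 625 = -766, so α^2 - 50α + 1391 = 0. The discriminant of x^2 - 50x + 1391 is (-50)^2 - 4·(1391) = 2500 - 5564 = -3064, and 4·(-766) is not a perfect square in Q since -766 is squarefree and ≠ 1. Hence x^2 - 50x + 1391 is irreducible over Q and is the minimal polynomial of α.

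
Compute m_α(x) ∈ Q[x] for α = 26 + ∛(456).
m_α(x) = x^3 - 78x^2 + 2028x - 18032

Set β = α - 26 = ∛(456), so β^3 = 456. Then (α - 26)^3 - 456 = 0, i.e. α is a root of g(x) = (x - 26)^3 - 456 = x^3 - 78x^2 + 2028x - 18032. Since g(x) = h(x - 26) where h(x) = x^3 - 456, and h is irreducible over Q (because 456 is not a perfect cube, so h has no rational root, and a monic cubic with no rational root is irreducible), g is also irreducible (irreducibility is preserved under the substitution x → x - 26). Hence m_α(x) = x^3 - 78x^2 + 2028x - 18032.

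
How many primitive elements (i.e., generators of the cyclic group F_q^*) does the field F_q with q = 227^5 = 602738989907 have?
There are φ(602738989906) = 298702508160 primitive elements

F_q^* is cyclic of order q - 1 = 602738989906. A cyclic group of order m has exactly φ(m) generators. Here m = 602738989906 = 2 · 113 · 2666986681, so the number of primitive elements is φ(602738989906) = 298702508160.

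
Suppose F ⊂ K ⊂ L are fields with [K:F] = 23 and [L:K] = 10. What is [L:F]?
[L:F] = 230

The tower law says that for any tower of field extensions F ⊂ K ⊂ L with finite degrees, [L:F] = [L:K] · [K:F]. Here this gives [L:F] = 10 · 23 = 230.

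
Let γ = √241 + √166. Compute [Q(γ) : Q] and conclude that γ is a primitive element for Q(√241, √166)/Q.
[Q(γ) : Q] = 4 (equivalently, Q(γ) = Q(√241, √166))

Obviously Q(γ) ⊆ Q(√241, √166), and [Q(√241, √166):Q] = 4 (since 241, 166 are distinct squarefree integers > 1 with 40006 not a perfect square). To show equality we compute the minimal polynomial of γ. From γ = √241 + √166: γ^2 = 241 + 2√(40006) + 166 = 407 + 2√(40006), so γ^2 - 407 = 2√(40006); squaring, (γ^2 - 407)^2 = 4·40006, i.e. γ^4 - 814γ^2 + 165649 - 160024 = 0, i.e. γ^4 - 814γ^2 + 5625 = 0. So γ is a root of x^4 - 814x^2 + 5625. This polynomial is irreducible over Q: it has no rational root (each ±√241 ± √166 is irrational), and any factorization into two quadratics over Q would force √(40006) ∈ Q (pairing opposite roots) or √241, √166 ∈ Q (other pairings), all impossible. Hence [Q(γ):Q] = 4 = [Q(√241, √166):Q], so Q(γ) = Q(√241, √166).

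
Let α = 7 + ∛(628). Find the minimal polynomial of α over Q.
m_α(x) = x^3 - 21x^2 + 147x - 971

Set β = α - 7 = ∛(628), so β^3 = 628. Then (α - 7)^3 - 628 = 0, i.e. α is a root of g(x) = (x - 7)^3 - 628 = x^3 - 21x^2 + 147x - 971. Since g(x) = h(x - 7) where h(x) = x^3 - 628, and h is irreducible over Q (because 628 is not a perfect cube, so h has no rational root, and a monic cubic with no rational root is irreducible), g is also irreducible (irreducibility is preserved under the substitution x → x - 7). Hence m_α(x) = x^3 - 21x^2 + 147x - 971.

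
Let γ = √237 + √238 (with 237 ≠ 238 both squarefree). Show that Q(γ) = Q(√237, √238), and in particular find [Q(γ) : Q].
[Q(γ) : Q] = 4 (equivalently, Q(γ) = Q(√237, √238))

Obviously Q(γ) ⊆ Q(√237, √238), and [Q(√237, √238):Q] = 4 (since 237, 238 are distinct squarefree integers > 1 with 56406 not a perfect square). To show equality we compute the minimal polynomial of γ. From γ = √237 + √238: γ^2 = 237 + 2√(56406) + 238 = 475 + 2√(56406), so γ^2 - 475 = 2√(56406); squaring, (γ^2 - 475)^2 = 4·56406, i.e. γ^4 - 950γ^2 + 225625 - 225624 = 0, i.e. γ^4 - 950γ^2 + 1 = 0. So γ is a root of x^4 - 950x^2 + 1. This polynomial is irreducible over Q: it has no rational root (each ±√237 ± √238 is irrational), and any factorization into two quadratics over Q would force √(56406) ∈ Q (pairing opposite roots) or √237, √238 ∈ Q (other pairings), all impossible. Hence [Q(γ):Q] = 4 = [Q(√237, √238):Q], so Q(γ) = Q(√237, √238).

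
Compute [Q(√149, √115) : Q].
[Q(√149, √115) : Q] = 4

[Q(√149):Q] = 2 (min poly x^2 - 149, irreducible since 149 is squarefree > 1). For the top step, suppose √115 ∈ Q(√149), say √115 = c + d√149 with c, d ∈ Q. Squaring: 115 = c^2 + 149d^2 + 2cd√149. Since √149 ∉ Q this forces 2cd = 0. If d = 0 then √115 = c ∈ Q, contradicting 115 squarefree > 1. If c = 0 then 115 = 149d^2, so 149·115 = (149d)^2 is a perfect square in Q — but 149·115 = 17135 is not a perfect square (since 149 and 115 are distinct squarefree integers). Contradiction. Hence √115 ∉ Q(√149), so x^2 - 115 stays irreducible over Q(√149) and [Q(√149, √115) : Q(√149)] = 2. By the tower law, [Q(√149, √115) : Q] = 2 · 2 = 4.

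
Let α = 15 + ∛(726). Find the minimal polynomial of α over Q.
m_α(x) = x^3 - 45x^2 + 675x - 4101

Set β = α - 15 = ∛(726), so β^3 = 726. Then (α - 15)^3 - 726 = 0, i.e. α is a root of g(x) = (x - 15)^3 - 726 = x^3 - 45x^2 + 675x - 4101. Since g(x) = h(x - 15) where h(x) = x^3 - 726, and h is irreducible over Q (because 726 is not a perfect cube, so h has no rational root, and a monic cubic with no rational root is irreducible), g is also irreducible (irreducibility is preserved under the substitution x → x - 15). Hence m_α(x) = x^3 - 45x^2 + 675x - 4101.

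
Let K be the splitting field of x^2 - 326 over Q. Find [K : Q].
[K : Q] = 2

f(x) = x^2 - 326 factors as (x - √326)(x + √326). The splitting field is K = Q(√326). Since 326 is squarefree and > 1, it is not a perfect square, so x^2 - 326 is irreducible over Q and [Q(√326) : Q] = 2. Hence [K : Q] = 2.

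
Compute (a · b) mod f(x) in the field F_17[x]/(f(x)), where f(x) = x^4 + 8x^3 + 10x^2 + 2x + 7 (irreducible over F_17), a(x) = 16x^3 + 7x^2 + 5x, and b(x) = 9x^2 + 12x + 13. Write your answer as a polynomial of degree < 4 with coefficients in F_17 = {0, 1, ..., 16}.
a · b ≡ 4x^3 + 10x^2 + x + 6 (mod f(x))

Multiply in F_17[x]: a(x)·b(x) = (16x^3 + 7x^2 + 5x)·(9x^2 + 12x + 13) = 8x^5 + 14x^3 + 15x^2 + 14x. This has degree ≥ 4, so divide by f(x) over F_17: 8x^5 + 14x^3 + 15x^2 + 14x = (8x + 4)·(x^4 + 8x^3 + 10x^2 + 2x + 7) + (4x^3 + 10x^2 + x + 6). Hence a·b ≡ 4x^3 + 10x^2 + x + 6 (mod f). (F_17[x]/(f) is a field with 17^4 = 83521 elements since f is irreducible of degree 4.)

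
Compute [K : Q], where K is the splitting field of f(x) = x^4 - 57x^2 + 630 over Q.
[K : Q] = 4

Solving the quadratic in x^2: x^2 = (57 ± √(57^2 - 4·630))/2 = (57 ± √729)/2 = (57 ± 27)/2, giving x^2 = 15 or x^2 = 42. So f(x) = (x^2 - 15)(x^2 - 42) and the roots of f are ±√15, ±√42. Hence the splitting field is K = Q(√15, √42). Since 15 and 42 are distinct squarefree integers > 1, their product 630 is not a perfect square, so √42 ∉ Q(√15). By the tower law [K:Q] = [Q(√15,√42):Q(√15)] · [Q(√15):Q] = 2 · 2 = 4.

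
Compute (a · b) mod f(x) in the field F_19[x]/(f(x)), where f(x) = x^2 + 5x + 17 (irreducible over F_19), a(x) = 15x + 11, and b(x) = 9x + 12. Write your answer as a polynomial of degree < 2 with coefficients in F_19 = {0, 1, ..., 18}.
a · b ≡ 3x + 3 (mod f(x))

Multiply in F_19[x]: a(x)·b(x) = (15x + 11)·(9x + 12) = 2x^2 + 13x + 18. This has degree ≥ 2, so divide by f(x) over F_19: 2x^2 + 13x + 18 = (2)·(x^2 + 5x + 17) + (3x + 3). Hence a·b ≡ 3x + 3 (mod f). (F_19[x]/(f) is a field with 19^2 = 361 elements since f is irreducible of degree 2.)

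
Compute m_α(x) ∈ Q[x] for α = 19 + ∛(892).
m_α(x) = x^3 - 57x^2 + 1083x - 7751

Set β = α - 19 = ∛(892), so β^3 = 892. Then (α - 19)^3 - 892 = 0, i.e. α is a root of g(x) = (x - 19)^3 - 892 = x^3 - 57x^2 + 1083x - 7751. Since g(x) = h(x - 19) where h(x) = x^3 - 892, and h is irreducible over Q (because 892 is not a perfect cube, so h has no rational root, and a monic cubic with no rational root is irreducible), g is also irreducible (irreducibility is preserved under the substitution x → x - 19). Hence m_α(x) = x^3 - 57x^2 + 1083x - 7751.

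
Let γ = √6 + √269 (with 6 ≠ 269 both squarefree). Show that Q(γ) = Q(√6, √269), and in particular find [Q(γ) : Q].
[Q(γ) : Q] = 4 (equivalently, Q(γ) = Q(√6, √269))

Obviously Q(γ) ⊆ Q(√6, √269), and [Q(√6, √269):Q] = 4 (since 6, 269 are distinct squarefree integers > 1 with 1614 not a perfect square). To show equality we compute the minimal polynomial of γ. From γ = √6 + √269: γ^2 = 6 + 2√(1614) + 269 = 275 + 2√(1614), so γ^2 - 275 = 2√(1614); squaring, (γ^2 - 275)^2 = 4·1614, i.e. γ^4 - 550γ^2 + 75625 - 6456 = 0, i.e. γ^4 - 550γ^2 + 69169 = 0. So γ is a root of x^4 - 550x^2 + 69169. This polynomial is irreducible over Q: it has no rational root (each ±√6 ± √269 is irrational), and any factorization into two quadratics over Q would force √(1614) ∈ Q (pairing opposite roots) or √6, √269 ∈ Q (other pairings), all impossible. Hence [Q(γ):Q] = 4 = [Q(√6, √269):Q], so Q(γ) = Q(√6, √269).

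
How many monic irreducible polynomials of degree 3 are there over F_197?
There are 2548392 monic irreducible polynomials of degree 3 over F_197

Each element of F_{197^3} that lies in no proper subfield is a root of exactly one monic irreducible of degree 3 over F_197, and each such polynomial has 3 distinct roots in F_{197^3}. By Möbius inversion the count is N_197(3) = (1/3) Σ_{d|3} μ(3/d) · 197^d = (1/3)(μ(3)·197^1 + μ(1)·197^3) = 7645176/3 = 2548392.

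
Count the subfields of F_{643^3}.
F_{643^3} has 2 subfields

The subfields of F_{p^n} are exactly the fields F_{p^d} for d | n (each is the fixed field of the unique index-d subgroup of Gal(F_{p^n}/F_p) ≅ Z/nZ). The divisors of n = 3 are {1, 3}, giving 2 subfields: F_{643^1}, F_{643^3}.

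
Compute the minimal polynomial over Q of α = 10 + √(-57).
m_α(x) = x^2 - 20x + 157

From α - 10 = √(-57), squaring gives (α - 10)^2 = -57, i.e. α^2 - 20α + 100 = -57, so α^2 - 20α + 157 = 0. The discriminant of x^2 - 20x + 157 is (-20)^2 - 4·(157) = 400 - 628 = -228, and 4·(-57) is not a perfect square in Q since -57 is squarefree and ≠ 1. Hence x^2 - 20x + 157 is irreducible over Q and is the minimal polynomial of α.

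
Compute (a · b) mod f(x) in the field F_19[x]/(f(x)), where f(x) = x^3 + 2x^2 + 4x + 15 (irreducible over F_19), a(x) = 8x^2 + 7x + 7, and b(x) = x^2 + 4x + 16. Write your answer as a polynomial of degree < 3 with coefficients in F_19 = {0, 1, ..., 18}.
a · b ≡ 9x^2 + 4x + 14 (mod f(x))

Multiply in F_19[x]: a(x)·b(x) = (8x^2 + 7x + 7)·(x^2 + 4x + 16) = 8x^4 + x^3 + 11x^2 + 7x + 17. This has degree ≥ 3, so divide by f(x) over F_19: 8x^4 + x^3 + 11x^2 + 7x + 17 = (8x + 4)·(x^3 + 2x^2 + 4x + 15) + (9x^2 + 4x + 14). Hence a·b ≡ 9x^2 + 4x + 14 (mod f). (F_19[x]/(f) is a field with 19^3 = 6859 elements since f is irreducible of degree 3.)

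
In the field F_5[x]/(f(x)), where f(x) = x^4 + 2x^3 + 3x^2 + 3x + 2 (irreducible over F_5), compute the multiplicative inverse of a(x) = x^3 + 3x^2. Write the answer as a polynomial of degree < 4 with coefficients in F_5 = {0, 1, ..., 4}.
a(x)^(-1) ≡ 4x^3 + 3x^2 + 4x (mod f(x))

Since f is irreducible over F_5, F_5[x]/(f) is a field and a(x) ≠ 0 has an inverse. Apply the extended Euclidean algorithm to f(x) and a(x) in F_5[x]: f(x) = (x + 4)·a(x) + (x^2 + 3x + 2);  a(x) = (x)·(x^2 + 3x + 2) + (3x);  (x^2 + 3x + 2) = (2x + 1)·(3x) + (2). The last nonzero remainder is the constant 2 = gcd(f, a) in F_5. Back-substituting through the division chain expresses 2 = s(x)·a(x) + t(x)·f(x) with s(x) ≡ 3x^3 + x^2 + 3x (mod f), so (3x^3 + x^2 + 3x)·a(x) ≡ 2 (mod f). Multiplying by 2^(-1) ≡ 3 in F_5 gives a(x)^(-1) ≡ 3·(3x^3 + x^2 + 3x) ≡ 4x^3 + 3x^2 + 4x (mod f). Check: (x^3 + 3x^2)·(4x^3 + 3x^2 + 4x) = 4x^6 + 3x^4 + 2x^3 ≡ 1 (mod x^4 + 2x^3 + 3x^2 + 3x + 2).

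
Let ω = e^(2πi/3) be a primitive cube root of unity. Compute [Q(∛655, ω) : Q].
[Q(∛655, ω) : Q] = 6

[Q(∛655):Q] = 3 (min poly x^3 - 655, irreducible since 655 is not a perfect cube). [Q(ω):Q] = 2 (min poly x^2 + x + 1). Since Q(∛655) ⊂ R and ω ∉ R, we have ω ∉ Q(∛655), so x^2 + x + 1 remains irreducible over Q(∛655) and [Q(∛655, ω) : Q(∛655)] = 2. By the tower law, [Q(∛655, ω) : Q] = 3 · 2 = 6. (In fact Q(∛655, ω) is the splitting field of x^3 - 655 over Q.)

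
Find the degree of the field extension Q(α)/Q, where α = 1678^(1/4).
[Q(α):Q] = 4

α is a root of x^4 - 1678. By Eisenstein's criterion at the prime p = 2 (which divides the constant term 1678 but p^2 = 4 does not, since 1678 is squarefree), x^4 - 1678 is irreducible over Q. Hence [Q(α):Q] = 4.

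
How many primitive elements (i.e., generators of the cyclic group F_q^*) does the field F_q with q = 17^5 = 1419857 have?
There are φ(1419856) = 709920 primitive elements

F_q^* is cyclic of order q - 1 = 1419856. A cyclic group of order m has exactly φ(m) generators. Here m = 1419856 = 2^4 · 88741, so the number of primitive elements is φ(1419856) = 709920.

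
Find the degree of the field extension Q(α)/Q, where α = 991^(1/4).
[Q(α):Q] = 4

α is a root of x^4 - 991. By Eisenstein's criterion at the prime p = 991 (which divides the constant term 991 but p^2 = 982081 does not, since 991 is squarefree), x^4 - 991 is irreducible over Q. Hence [Q(α):Q] = 4.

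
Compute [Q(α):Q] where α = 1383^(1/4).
[Q(α):Q] = 4

α is a root of x^4 - 1383. By Eisenstein's criterion at the prime p = 3 (which divides the constant term 1383 but p^2 = 9 does not, since 1383 is squarefree), x^4 - 1383 is irreducible over Q. Hence [Q(α):Q] = 4.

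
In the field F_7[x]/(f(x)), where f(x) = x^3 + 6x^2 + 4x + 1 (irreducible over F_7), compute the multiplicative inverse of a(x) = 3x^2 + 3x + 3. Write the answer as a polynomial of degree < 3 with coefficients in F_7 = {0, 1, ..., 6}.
a(x)^(-1) ≡ 5x^2 + 6x (mod f(x))

Since f is irreducible over F_7, F_7[x]/(f) is a field and a(x) ≠ 0 has an inverse. Apply the extended Euclidean algorithm to f(x) and a(x) in F_7[x]: f(x) = (5x + 4)·a(x) + (5x + 3);  a(x) = (2x + 5)·(5x + 3) + (2). The last nonzero remainder is the constant 2 = gcd(f, a) in F_7. Back-substituting through the division chain expresses 2 = s(x)·a(x) + t(x)·f(x) with s(x) ≡ 3x^2 + 5x (mod f), so (3x^2 + 5x)·a(x) ≡ 2 (mod f). Multiplying by 2^(-1) ≡ 4 in F_7 gives a(x)^(-1) ≡ 4·(3x^2 + 5x) ≡ 5x^2 + 6x (mod f). Check: (3x^2 + 3x + 3)·(5x^2 + 6x) = x^4 + 5x^3 + 5x^2 + 4x ≡ 1 (mod x^3 + 6x^2 + 4x + 1).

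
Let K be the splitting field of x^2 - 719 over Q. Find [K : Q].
[K : Q] = 2

f(x) = x^2 - 719 factors as (x - √719)(x + √719). The splitting field is K = Q(√719). Since 719 is squarefree and > 1, it is not a perfect square, so x^2 - 719 is irreducible over Q and [Q(√719) : Q] = 2. Hence [K : Q] = 2.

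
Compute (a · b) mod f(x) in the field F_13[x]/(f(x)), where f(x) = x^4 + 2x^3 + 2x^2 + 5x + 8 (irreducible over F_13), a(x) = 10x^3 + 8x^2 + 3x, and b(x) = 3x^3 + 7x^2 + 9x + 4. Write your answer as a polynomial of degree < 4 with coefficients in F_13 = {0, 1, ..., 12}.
a · b ≡ 4x^3 + 11x^2 + 8x + 5 (mod f(x))

Multiply in F_13[x]: a(x)·b(x) = (10x^3 + 8x^2 + 3x)·(3x^3 + 7x^2 + 9x + 4) = 4x^6 + 3x^5 + 12x^4 + 3x^3 + 7x^2 + 12x. This has degree ≥ 4, so divide by f(x) over F_13: 4x^6 + 3x^5 + 12x^4 + 3x^3 + 7x^2 + 12x = (4x^2 + 8x + 1)·(x^4 + 2x^3 + 2x^2 + 5x + 8) + (4x^3 + 11x^2 + 8x + 5). Hence a·b ≡ 4x^3 + 11x^2 + 8x + 5 (mod f). (F_13[x]/(f) is a field with 13^4 = 28561 elements since f is irreducible of degree 4.)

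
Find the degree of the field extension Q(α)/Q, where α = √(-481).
[Q(α):Q] = 2

[Q(α):Q] equals the degree of the minimal polynomial of α. Here α^2 = -481 and x^2 + 481 is irreducible (d = -481 is squarefree, ≠ 1, hence not a square), so deg(m_α) = 2. Thus [Q(α):Q] = 2.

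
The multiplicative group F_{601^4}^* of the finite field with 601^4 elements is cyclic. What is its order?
|F_{601^4}^*| = 130466162400

F_{601^4} has 601^4 = 130466162401 elements; its multiplicative group consists of all nonzero elements, so |F_{601^4}^*| = 130466162401 - 1 = 130466162400. (It is cyclic since any finite subgroup of the multiplicative group of a field is cyclic.)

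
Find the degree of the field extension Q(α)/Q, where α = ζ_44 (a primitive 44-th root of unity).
[Q(α):Q] = 20

The minimal polynomial of ζ_44 over Q is the 44-th cyclotomic polynomial Φ_44(x), which is irreducible over Q and has degree φ(44) = 20. Hence [Q(α):Q] = φ(44) = 20.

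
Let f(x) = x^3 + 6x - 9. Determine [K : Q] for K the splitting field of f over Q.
[K : Q] = 6

By the rational root test, any rational root of the monic integer polynomial f(x) = x^3 + 6x - 9 must be an integer dividing the constant term -9, i.e. one of ±{1, 3, 9}. Evaluating: f(1) = -2, f(-1) = -16, f(3) = 36, f(-3) = -54, f(9) = 774, f(-9) = -792; none is 0, so f has no rational root and is therefore irreducible over Q (a cubic with no linear factor over a field is irreducible). For an irreducible cubic, the Galois group is A_3 or S_3 according as the discriminant disc(f) = -4a^3 - 27b^2 = -4·(6)^3 - 27·(-9)^2 = -3051 is or is not a square in Q. Here disc(f) = -3051 is not a perfect square in Q, so the Galois group of f over Q is not contained in A_3 and must be all of S_3. The splitting field has degree |S_3| = 6 over Q, so [K : Q] = 6.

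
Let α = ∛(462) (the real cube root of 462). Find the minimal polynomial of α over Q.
m_α(x) = x^3 - 462

α satisfies α^3 = 462, so x^3 - 462 annihilates α. By the rational root test, a rational root p/q (in lowest terms) of x^3 - 462 would satisfy p^3 = 462 q^3, forcing q = 1 and p^3 = 462; but 462 is not a perfect cube, contradiction. A monic cubic over Q with no rational root is irreducible (any nontrivial factorization would include a linear factor). Hence x^3 - 462 is the minimal polynomial of α, and in particular [Q(α):Q] = 3.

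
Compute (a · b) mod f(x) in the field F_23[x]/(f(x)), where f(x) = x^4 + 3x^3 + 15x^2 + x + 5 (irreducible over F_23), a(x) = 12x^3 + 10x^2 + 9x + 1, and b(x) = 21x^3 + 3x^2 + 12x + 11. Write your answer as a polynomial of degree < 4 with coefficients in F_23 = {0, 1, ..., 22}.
a · b ≡ 19x^3 + 15x^2 + 17x + 16 (mod f(x))

Multiply in F_23[x]: a(x)·b(x) = (12x^3 + 10x^2 + 9x + 1)·(21x^3 + 3x^2 + 12x + 11) = 22x^6 + 16x^5 + 18x^4 + x^3 + 14x^2 + 19x + 11. This has degree ≥ 4, so divide by f(x) over F_23: 22x^6 + 16x^5 + 18x^4 + x^3 + 14x^2 + 19x + 11 = (22x^2 + 19x + 22)·(x^4 + 3x^3 + 15x^2 + x + 5) + (19x^3 + 15x^2 + 17x + 16). Hence a·b ≡ 19x^3 + 15x^2 + 17x + 16 (mod f). (F_23[x]/(f) is a field with 23^4 = 279841 elements since f is irreducible of degree 4.)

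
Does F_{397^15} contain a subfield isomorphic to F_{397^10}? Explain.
No: F_{397^10} is not a subfield of F_{397^15}

F_{p^m} embeds in F_{p^n} iff m | n. Here 10 ∤ 15 (since 15 = 1·10 + 5 with remainder 5 ≠ 0), so F_{397^10} is not a subfield of F_{397^15}. Equivalently: if it were, the tower law would give 10 = [F_{397^10}:F_397] dividing [F_{397^15}:F_397] = 15, contradiction.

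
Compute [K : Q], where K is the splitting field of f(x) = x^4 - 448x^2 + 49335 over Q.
[K : Q] = 4

Solving the quadratic in x^2: x^2 = (448 ± √(448^2 - 4·49335))/2 = (448 ± √3364)/2 = (448 ± 58)/2, giving x^2 = 253 or x^2 = 195. So f(x) = (x^2 - 253)(x^2 - 195) and the roots of f are ±√253, ±√195. Hence the splitting field is K = Q(√253, √195). Since 253 and 195 are distinct squarefree integers > 1, their product 49335 is not a perfect square, so √195 ∉ Q(√253). By the tower law [K:Q] = [Q(√253,√195):Q(√253)] · [Q(√253):Q] = 2 · 2 = 4.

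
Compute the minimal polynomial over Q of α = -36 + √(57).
m_α(x) = x^2 + 72x + 1239

From α + 36 = √(57), squaring gives (α + 36)^2 = 57, i.e. α^2 + 72α + 1296 = 57, so α^2 + 72α + 1239 = 0. The discriminant of x^2 + 72x + 1239 is (72)^2 - 4·(1239) = 5184 - 4956 = 228, and 4·(57) is not a perfect square in Q since 57 is squarefree and ≠ 1. Hence x^2 + 72x + 1239 is irreducible over Q and is the minimal polynomial of α.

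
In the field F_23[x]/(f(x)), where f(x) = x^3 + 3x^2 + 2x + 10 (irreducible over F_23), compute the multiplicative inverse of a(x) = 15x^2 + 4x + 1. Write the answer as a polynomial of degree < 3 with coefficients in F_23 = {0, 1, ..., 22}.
a(x)^(-1) ≡ 10x^2 + 9x + 11 (mod f(x))

Since f is irreducible over F_23, F_23[x]/(f) is a field and a(x) ≠ 0 has an inverse. Apply the extended Euclidean algorithm to f(x) and a(x) in F_23[x]: f(x) = (20x + 1)·a(x) + (x + 9);  a(x) = (15x + 7)·(x + 9) + (7). The last nonzero remainder is the constant 7 = gcd(f, a) in F_23. Back-substituting through the division chain expresses 7 = s(x)·a(x) + t(x)·f(x) with s(x) ≡ x^2 + 17x + 8 (mod f), so (x^2 + 17x + 8)·a(x) ≡ 7 (mod f). Multiplying by 7^(-1) ≡ 10 in F_23 gives a(x)^(-1) ≡ 10·(x^2 + 17x + 8) ≡ 10x^2 + 9x + 11 (mod f). Check: (15x^2 + 4x + 1)·(10x^2 + 9x + 11) = 12x^4 + 14x^3 + 4x^2 + 7x + 11 ≡ 1 (mod x^3 + 3x^2 + 2x + 10).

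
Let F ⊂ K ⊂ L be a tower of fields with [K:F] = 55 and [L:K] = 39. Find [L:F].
[L:F] = 2145

The tower law says that for any tower of field extensions F ⊂ K ⊂ L with finite degrees, [L:F] = [L:K] · [K:F]. Here this gives [L:F] = 39 · 55 = 2145.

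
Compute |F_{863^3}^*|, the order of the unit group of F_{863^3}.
|F_{863^3}^*| = 642735646

F_{863^3} has 863^3 = 642735647 elements; its multiplicative group consists of all nonzero elements, so |F_{863^3}^*| = 642735647 - 1 = 642735646. (It is cyclic since any finite subgroup of the multiplicative group of a field is cyclic.)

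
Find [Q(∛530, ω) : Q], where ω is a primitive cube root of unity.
[Q(∛530, ω) : Q] = 6

[Q(∛530):Q] = 3 (min poly x^3 - 530, irreducible since 530 is not a perfect cube). [Q(ω):Q] = 2 (min poly x^2 + x + 1). Since Q(∛530) ⊂ R and ω ∉ R, we have ω ∉ Q(∛530), so x^2 + x + 1 remains irreducible over Q(∛530) and [Q(∛530, ω) : Q(∛530)] = 2. By the tower law, [Q(∛530, ω) : Q] = 3 · 2 = 6. (In fact Q(∛530, ω) is the splitting field of x^3 - 530 over Q.)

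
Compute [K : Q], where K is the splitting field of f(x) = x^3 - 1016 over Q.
[K : Q] = 6

The roots of x^3 - 1016 are ∛1016, ω∛1016, ω^2∛1016 where ω = e^(2πi/3) is a primitive cube root of unity, so K = Q(∛1016, ω). Now [Q(∛1016):Q] = 3 (since 1016 is not a perfect cube, x^3 - 1016 is irreducible) and [Q(ω):Q] = 2. Both 2 and 3 divide [K:Q], and [K:Q] ≤ 3·2 = 6, so [K:Q] = 6. (Equivalently: Q(∛1016) ⊂ R but ω ∉ R, so [K : Q(∛1016)] = 2.)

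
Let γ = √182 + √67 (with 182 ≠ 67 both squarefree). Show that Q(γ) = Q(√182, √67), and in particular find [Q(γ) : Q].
[Q(γ) : Q] = 4 (equivalently, Q(γ) = Q(√182, √67))

Obviously Q(γ) ⊆ Q(√182, √67), and [Q(√182, √67):Q] = 4 (since 182, 67 are distinct squarefree integers > 1 with 12194 not a perfect square). To show equality we compute the minimal polynomial of γ. From γ = √182 + √67: γ^2 = 182 + 2√(12194) + 67 = 249 + 2√(12194), so γ^2 - 249 = 2√(12194); squaring, (γ^2 - 249)^2 = 4·12194, i.e. γ^4 - 498γ^2 + 62001 - 48776 = 0, i.e. γ^4 - 498γ^2 + 13225 = 0. So γ is a root of x^4 - 498x^2 + 13225. This polynomial is irreducible over Q: it has no rational root (each ±√182 ± √67 is irrational), and any factorization into two quadratics over Q would force √(12194) ∈ Q (pairing opposite roots) or √182, √67 ∈ Q (other pairings), all impossible. Hence [Q(γ):Q] = 4 = [Q(√182, √67):Q], so Q(γ) = Q(√182, √67).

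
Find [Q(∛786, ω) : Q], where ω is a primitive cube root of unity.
[Q(∛786, ω) : Q] = 6

[Q(∛786):Q] = 3 (min poly x^3 - 786, irreducible since 786 is not a perfect cube). [Q(ω):Q] = 2 (min poly x^2 + x + 1). Since Q(∛786) ⊂ R and ω ∉ R, we have ω ∉ Q(∛786), so x^2 + x + 1 remains irreducible over Q(∛786) and [Q(∛786, ω) : Q(∛786)] = 2. By the tower law, [Q(∛786, ω) : Q] = 3 · 2 = 6. (In fact Q(∛786, ω) is the splitting field of x^3 - 786 over Q.)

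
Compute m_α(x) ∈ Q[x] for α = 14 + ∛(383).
m_α(x) = x^3 - 42x^2 + 588x - 3127

Set β = α - 14 = ∛(383), so β^3 = 383. Then (α - 14)^3 - 383 = 0, i.e. α is a root of g(x) = (x - 14)^3 - 383 = x^3 - 42x^2 + 588x - 3127. Since g(x) = h(x - 14) where h(x) = x^3 - 383, and h is irreducible over Q (because 383 is not a perfect cube, so h has no rational root, and a monic cubic with no rational root is irreducible), g is also irreducible (irreducibility is preserved under the substitution x → x - 14). Hence m_α(x) = x^3 - 42x^2 + 588x - 3127.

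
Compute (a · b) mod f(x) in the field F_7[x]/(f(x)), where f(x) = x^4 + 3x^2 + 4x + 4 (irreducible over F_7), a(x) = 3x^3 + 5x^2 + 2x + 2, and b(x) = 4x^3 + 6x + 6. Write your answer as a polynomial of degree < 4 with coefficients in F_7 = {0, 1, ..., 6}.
a · b ≡ 4x^3 + 5x + 3 (mod f(x))

Multiply in F_7[x]: a(x)·b(x) = (3x^3 + 5x^2 + 2x + 2)·(4x^3 + 6x + 6) = 5x^6 + 6x^5 + 5x^4 + 3x + 5. This has degree ≥ 4, so divide by f(x) over F_7: 5x^6 + 6x^5 + 5x^4 + 3x + 5 = (5x^2 + 6x + 4)·(x^4 + 3x^2 + 4x + 4) + (4x^3 + 5x + 3). Hence a·b ≡ 4x^3 + 5x + 3 (mod f). (F_7[x]/(f) is a field with 7^4 = 2401 elements since f is irreducible of degree 4.)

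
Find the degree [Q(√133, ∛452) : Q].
[Q(√133, ∛452) : Q] = 6

Let L = Q(√133, ∛452). Since Q(√133) ⊂ L and [Q(√133):Q] = 2, the tower law gives 2 | [L:Q]. Likewise Q(∛452) ⊂ L with [Q(∛452):Q] = 3 (because 452 is not a perfect cube), so 3 | [L:Q]. As gcd(2,3) = 1, [L:Q] is divisible by 6. Conversely L is generated over Q by √133 and ∛452, so [L:Q] ≤ 2·3 = 6. Therefore [Q(√133, ∛452) : Q] = 6.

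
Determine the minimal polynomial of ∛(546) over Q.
m_α(x) = x^3 - 546

α satisfies α^3 = 546, so x^3 - 546 annihilates α. By the rational root test, a rational root p/q (in lowest terms) of x^3 - 546 would satisfy p^3 = 546 q^3, forcing q = 1 and p^3 = 546; but 546 is not a perfect cube, contradiction. A monic cubic over Q with no rational root is irreducible (any nontrivial factorization would include a linear factor). Hence x^3 - 546 is the minimal polynomial of α, and in particular [Q(α):Q] = 3.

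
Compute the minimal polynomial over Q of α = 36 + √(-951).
m_α(x) = x^2 - 72x + 2247

From α - 36 = √(-951), squaring gives (α - 36)^2 = -951, i.e. α^2 - 72α + 1296 = -951, so α^2 - 72α + 2247 = 0. The discriminant of x^2 - 72x + 2247 is (-72)^2 - 4·(2247) = 5184 - 8988 = -3804, and 4·(-951) is not a perfect square in Q since -951 is squarefree and ≠ 1. Hence x^2 - 72x + 2247 is irreducible over Q and is the minimal polynomial of α.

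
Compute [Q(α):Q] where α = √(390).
[Q(α):Q] = 2

[Q(α):Q] equals the degree of the minimal polynomial of α. Here α^2 = 390 and x^2 - 390 is irreducible (d = 390 is squarefree, ≠ 1, hence not a square), so deg(m_α) = 2. Thus [Q(α):Q] = 2.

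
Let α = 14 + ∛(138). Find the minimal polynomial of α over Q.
m_α(x) = x^3 - 42x^2 + 588x - 2882

Set β = α - 14 = ∛(138), so β^3 = 138. Then (α - 14)^3 - 138 = 0, i.e. α is a root of g(x) = (x - 14)^3 - 138 = x^3 - 42x^2 + 588x - 2882. Since g(x) = h(x - 14) where h(x) = x^3 - 138, and h is irreducible over Q (because 138 is not a perfect cube, so h has no rational root, and a monic cubic with no rational root is irreducible), g is also irreducible (irreducibility is preserved under the substitution x → x - 14). Hence m_α(x) = x^3 - 42x^2 + 588x - 2882.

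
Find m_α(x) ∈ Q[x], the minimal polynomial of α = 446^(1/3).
m_α(x) = x^3 - 446

α satisfies α^3 = 446, so x^3 - 446 annihilates α. By the rational root test, a rational root p/q (in lowest terms) of x^3 - 446 would satisfy p^3 = 446 q^3, forcing q = 1 and p^3 = 446; but 446 is not a perfect cube, contradiction. A monic cubic over Q with no rational root is irreducible (any nontrivial factorization would include a linear factor). Hence x^3 - 446 is the minimal polynomial of α, and in particular [Q(α):Q] = 3.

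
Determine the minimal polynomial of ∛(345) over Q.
m_α(x) = x^3 - 345

α satisfies α^3 = 345, so x^3 - 345 annihilates α. By the rational root test, a rational root p/q (in lowest terms) of x^3 - 345 would satisfy p^3 = 345 q^3, forcing q = 1 and p^3 = 345; but 345 is not a perfect cube, contradiction. A monic cubic over Q with no rational root is irreducible (any nontrivial factorization would include a linear factor). Hence x^3 - 345 is the minimal polynomial of α, and in particular [Q(α):Q] = 3.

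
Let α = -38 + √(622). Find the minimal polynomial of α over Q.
m_α(x) = x^2 + 76x + 822

From α + 38 = √(622), squaring gives (α + 38)^2 = 622, i.e. α^2 + 76α + 1444 = 622, so α^2 + 76α + 822 = 0. The discriminant of x^2 + 76x + 822 is (76)^2 - 4·(822) = 5776 - 3288 = 2488, and 4·(622) is not a perfect square in Q since 622 is squarefree and ≠ 1. Hence x^2 + 76x + 822 is irreducible over Q and is the minimal polynomial of α.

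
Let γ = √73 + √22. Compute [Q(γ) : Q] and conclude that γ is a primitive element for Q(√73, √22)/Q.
[Q(γ) : Q] = 4 (equivalently, Q(γ) = Q(√73, √22))

Obviously Q(γ) ⊆ Q(√73, √22), and [Q(√73, √22):Q] = 4 (since 73, 22 are distinct squarefree integers > 1 with 1606 not a perfect square). To show equality we compute the minimal polynomial of γ. From γ = √73 + √22: γ^2 = 73 + 2√(1606) + 22 = 95 + 2√(1606), so γ^2 - 95 = 2√(1606); squaring, (γ^2 - 95)^2 = 4·1606, i.e. γ^4 - 190γ^2 + 9025 - 6424 = 0, i.e. γ^4 - 190γ^2 + 2601 = 0. So γ is a root of x^4 - 190x^2 + 2601. This polynomial is irreducible over Q: it has no rational root (each ±√73 ± √22 is irrational), and any factorization into two quadratics over Q would force √(1606) ∈ Q (pairing opposite roots) or √73, √22 ∈ Q (other pairings), all impossible. Hence [Q(γ):Q] = 4 = [Q(√73, √22):Q], so Q(γ) = Q(√73, √22).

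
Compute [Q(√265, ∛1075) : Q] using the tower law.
[Q(√265, ∛1075) : Q] = 6

Let L = Q(√265, ∛1075). Since Q(√265) ⊂ L and [Q(√265):Q] = 2, the tower law gives 2 | [L:Q]. Likewise Q(∛1075) ⊂ L with [Q(∛1075):Q] = 3 (because 1075 is not a perfect cube), so 3 | [L:Q]. As gcd(2,3) = 1, [L:Q] is divisible by 6. Conversely L is generated over Q by √265 and ∛1075, so [L:Q] ≤ 2·3 = 6. Therefore [Q(√265, ∛1075) : Q] = 6.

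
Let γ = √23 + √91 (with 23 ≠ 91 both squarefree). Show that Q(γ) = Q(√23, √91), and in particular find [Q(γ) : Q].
[Q(γ) : Q] = 4 (equivalently, Q(γ) = Q(√23, √91))

Obviously Q(γ) ⊆ Q(√23, √91), and [Q(√23, √91):Q] = 4 (since 23, 91 are distinct squarefree integers > 1 with 2093 not a perfect square). To show equality we compute the minimal polynomial of γ. From γ = √23 + √91: γ^2 = 23 + 2√(2093) + 91 = 114 + 2√(2093), so γ^2 - 114 = 2√(2093); squaring, (γ^2 - 114)^2 = 4·2093, i.e. γ^4 - 228γ^2 + 12996 - 8372 = 0, i.e. γ^4 - 228γ^2 + 4624 = 0. So γ is a root of x^4 - 228x^2 + 4624. This polynomial is irreducible over Q: it has no rational root (each ±√23 ± √91 is irrational), and any factorization into two quadratics over Q would force √(2093) ∈ Q (pairing opposite roots) or √23, √91 ∈ Q (other pairings), all impossible. Hence [Q(γ):Q] = 4 = [Q(√23, √91):Q], so Q(γ) = Q(√23, √91).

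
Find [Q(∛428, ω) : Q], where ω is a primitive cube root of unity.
[Q(∛428, ω) : Q] = 6

[Q(∛428):Q] = 3 (min poly x^3 - 428, irreducible since 428 is not a perfect cube). [Q(ω):Q] = 2 (min poly x^2 + x + 1). Since Q(∛428) ⊂ R and ω ∉ R, we have ω ∉ Q(∛428), so x^2 + x + 1 remains irreducible over Q(∛428) and [Q(∛428, ω) : Q(∛428)] = 2. By the tower law, [Q(∛428, ω) : Q] = 3 · 2 = 6. (In fact Q(∛428, ω) is the splitting field of x^3 - 428 over Q.)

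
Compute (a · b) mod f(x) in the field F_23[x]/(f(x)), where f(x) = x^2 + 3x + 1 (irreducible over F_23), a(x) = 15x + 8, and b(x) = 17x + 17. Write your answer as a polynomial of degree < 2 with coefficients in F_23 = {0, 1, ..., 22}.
a · b ≡ 17x + 19 (mod f(x))

Multiply in F_23[x]: a(x)·b(x) = (15x + 8)·(17x + 17) = 2x^2 + 21. This has degree ≥ 2, so divide by f(x) over F_23: 2x^2 + 21 = (2)·(x^2 + 3x + 1) + (17x + 19). Hence a·b ≡ 17x + 19 (mod f). (F_23[x]/(f) is a field with 23^2 = 529 elements since f is irreducible of degree 2.)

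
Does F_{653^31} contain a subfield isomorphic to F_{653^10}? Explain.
No: F_{653^10} is not a subfield of F_{653^31}

F_{p^m} embeds in F_{p^n} iff m | n. Here 10 ∤ 31 (since 31 = 3·10 + 1 with remainder 1 ≠ 0), so F_{653^10} is not a subfield of F_{653^31}. Equivalently: if it were, the tower law would give 10 = [F_{653^10}:F_653] dividing [F_{653^31}:F_653] = 31, contradiction.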